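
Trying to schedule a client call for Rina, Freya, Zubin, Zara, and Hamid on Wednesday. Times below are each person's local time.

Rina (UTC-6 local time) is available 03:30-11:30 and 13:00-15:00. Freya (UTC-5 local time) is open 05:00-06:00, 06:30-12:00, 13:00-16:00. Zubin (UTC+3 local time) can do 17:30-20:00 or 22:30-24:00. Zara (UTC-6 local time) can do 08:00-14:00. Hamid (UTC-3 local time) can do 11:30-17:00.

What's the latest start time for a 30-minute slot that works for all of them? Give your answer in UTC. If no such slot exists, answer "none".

Rina in UTC: 09:30-17:30, 19:00-21:00 (add 6h to convert from UTC-6).
Freya in UTC: 10:00-11:00, 11:30-17:00, 18:00-21:00 (add 5h to convert from UTC-5).
Zubin in UTC: 14:30-17:00, 19:30-21:00 (subtract 3h to convert from UTC+3).
Zara in UTC: 14:00-20:00 (add 6h to convert from UTC-6).
Hamid in UTC: 14:30-20:00 (add 3h to convert from UTC-3).
Rina ∩ Freya: 10:00-11:00, 11:30-17:00, 19:00-21:00.
Rina ∩ Freya ∩ Zubin: 14:30-17:00, 19:30-21:00.
Rina ∩ Freya ∩ Zubin ∩ Zara: 14:30-17:00, 19:30-20:00.
Rina ∩ Freya ∩ Zubin ∩ Zara ∩ Hamid: 14:30-17:00, 19:30-20:00.
The last common window of at least 30 minutes is 19:30-20:00; a 30-minute meeting can start as late as 19:30 and still end by 20:00.

19:30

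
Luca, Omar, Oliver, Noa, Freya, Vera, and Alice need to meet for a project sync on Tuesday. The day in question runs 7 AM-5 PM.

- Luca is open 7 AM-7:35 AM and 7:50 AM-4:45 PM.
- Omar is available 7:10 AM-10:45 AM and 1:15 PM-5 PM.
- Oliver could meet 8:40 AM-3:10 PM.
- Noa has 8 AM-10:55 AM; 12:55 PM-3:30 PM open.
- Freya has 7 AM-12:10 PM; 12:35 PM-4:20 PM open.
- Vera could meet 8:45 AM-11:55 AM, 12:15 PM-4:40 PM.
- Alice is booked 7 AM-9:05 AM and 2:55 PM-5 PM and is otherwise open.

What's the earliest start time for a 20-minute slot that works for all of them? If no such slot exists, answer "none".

09:05

Luca free: 07:00-07:35, 07:50-16:45.
Omar free: 07:10-10:45, 13:15-17:00.
Oliver free: 08:40-15:10.
Noa free: 08:00-10:55, 12:55-15:30.
Freya free: 07:00-12:10, 12:35-16:20.
Vera free: 08:45-11:55, 12:15-16:40.
Alice free: 09:05-14:55 (invert busy blocks within the working day).
Luca ∩ Omar: 07:10-07:35, 07:50-10:45, 13:15-16:45.
Luca ∩ Omar ∩ Oliver: 08:40-10:45, 13:15-15:10.
Luca ∩ Omar ∩ Oliver ∩ Noa: 08:40-10:45, 13:15-15:10.
Luca ∩ Omar ∩ Oliver ∩ Noa ∩ Freya: 08:40-10:45, 13:15-15:10.
Luca ∩ Omar ∩ Oliver ∩ Noa ∩ Freya ∩ Vera: 08:45-10:45, 13:15-15:10.
Luca ∩ Omar ∩ Oliver ∩ Noa ∩ Freya ∩ Vera ∩ Alice: 09:05-10:45, 13:15-14:55.
The first common window of at least 20 minutes is 09:05-10:45, so the earliest start is 09:05.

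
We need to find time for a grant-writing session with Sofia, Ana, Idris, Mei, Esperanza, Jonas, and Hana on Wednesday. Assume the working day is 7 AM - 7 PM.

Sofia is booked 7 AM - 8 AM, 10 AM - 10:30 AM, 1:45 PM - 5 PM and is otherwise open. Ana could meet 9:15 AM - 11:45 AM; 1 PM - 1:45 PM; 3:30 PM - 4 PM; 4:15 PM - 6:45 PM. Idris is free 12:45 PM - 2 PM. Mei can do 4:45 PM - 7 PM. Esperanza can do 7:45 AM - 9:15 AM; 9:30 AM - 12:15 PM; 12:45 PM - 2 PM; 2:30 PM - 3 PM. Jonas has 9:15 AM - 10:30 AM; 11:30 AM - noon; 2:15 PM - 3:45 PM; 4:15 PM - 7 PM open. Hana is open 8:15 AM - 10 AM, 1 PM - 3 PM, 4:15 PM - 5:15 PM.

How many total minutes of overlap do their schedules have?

Sofia free: 08:00-10:00, 10:30-13:45, 17:00-19:00 (invert busy blocks within the working day).
Ana free: 09:15-11:45, 13:00-13:45, 15:30-16:00, 16:15-18:45.
Idris free: 12:45-14:00.
Mei free: 16:45-19:00.
Esperanza free: 07:45-09:15, 09:30-12:15, 12:45-14:00, 14:30-15:00.
Jonas free: 09:15-10:30, 11:30-12:00, 14:15-15:45, 16:15-19:00.
Hana free: 08:15-10:00, 13:00-15:00, 16:15-17:15.
Sofia ∩ Ana: 09:15-10:00, 10:30-11:45, 13:00-13:45, 17:00-18:45.
Sofia ∩ Ana ∩ Idris: 13:00-13:45.
Sofia ∩ Ana ∩ Idris ∩ Mei: ∅.
Sofia ∩ Ana ∩ Idris ∩ Mei ∩ Esperanza: ∅.
Sofia ∩ Ana ∩ Idris ∩ Mei ∩ Esperanza ∩ Jonas: ∅.
Sofia ∩ Ana ∩ Idris ∩ Mei ∩ Esperanza ∩ Jonas ∩ Hana: ∅.
There is no time when everyone is free.
There is no common window, so the total is 0 minutes.

0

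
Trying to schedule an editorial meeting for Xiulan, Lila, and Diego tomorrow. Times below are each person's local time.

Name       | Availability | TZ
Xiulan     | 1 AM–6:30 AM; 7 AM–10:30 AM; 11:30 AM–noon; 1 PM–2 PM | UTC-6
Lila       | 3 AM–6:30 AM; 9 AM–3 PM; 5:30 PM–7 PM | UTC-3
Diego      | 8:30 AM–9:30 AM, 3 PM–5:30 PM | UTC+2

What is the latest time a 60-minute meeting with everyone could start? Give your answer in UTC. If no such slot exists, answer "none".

Xiulan in UTC: 07:00-12:30, 13:00-16:30, 17:30-18:00, 19:00-20:00 (add 6h to convert from UTC-6).
Lila in UTC: 06:00-09:30, 12:00-18:00, 20:30-22:00 (add 3h to convert from UTC-3).
Diego in UTC: 06:30-07:30, 13:00-15:30 (subtract 2h to convert from UTC+2).
Xiulan ∩ Lila: 07:00-09:30, 12:00-12:30, 13:00-16:30, 17:30-18:00.
Xiulan ∩ Lila ∩ Diego: 07:00-07:30, 13:00-15:30.
The last common window of at least 60 minutes is 13:00-15:30; a 60-minute meeting can start as late as 14:30 and still end by 15:30.

14:30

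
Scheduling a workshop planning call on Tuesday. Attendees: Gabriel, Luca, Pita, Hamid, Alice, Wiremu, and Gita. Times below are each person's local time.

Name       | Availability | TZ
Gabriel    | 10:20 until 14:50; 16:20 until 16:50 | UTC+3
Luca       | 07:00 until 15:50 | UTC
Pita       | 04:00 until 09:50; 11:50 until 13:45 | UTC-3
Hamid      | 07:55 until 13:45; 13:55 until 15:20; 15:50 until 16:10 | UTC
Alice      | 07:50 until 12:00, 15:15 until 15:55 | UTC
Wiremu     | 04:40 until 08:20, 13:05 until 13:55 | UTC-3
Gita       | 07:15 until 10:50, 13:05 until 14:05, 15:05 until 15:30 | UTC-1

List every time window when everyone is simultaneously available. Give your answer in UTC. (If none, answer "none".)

08:15-11:20

Gabriel in UTC: 07:20-11:50, 13:20-13:50 (subtract 3h to convert from UTC+3).
Luca in UTC: 07:00-15:50.
Pita in UTC: 07:00-12:50, 14:50-16:45 (add 3h to convert from UTC-3).
Hamid in UTC: 07:55-13:45, 13:55-15:20, 15:50-16:10.
Alice in UTC: 07:50-12:00, 15:15-15:55.
Wiremu in UTC: 07:40-11:20, 16:05-16:55 (add 3h to convert from UTC-3).
Gita in UTC: 08:15-11:50, 14:05-15:05, 16:05-16:30 (add 1h to convert from UTC-1).
Gabriel ∩ Luca: 07:20-11:50, 13:20-13:50.
Gabriel ∩ Luca ∩ Pita: 07:20-11:50.
Gabriel ∩ Luca ∩ Pita ∩ Hamid: 07:55-11:50.
Gabriel ∩ Luca ∩ Pita ∩ Hamid ∩ Alice: 07:55-11:50.
Gabriel ∩ Luca ∩ Pita ∩ Hamid ∩ Alice ∩ Wiremu: 07:55-11:20.
Gabriel ∩ Luca ∩ Pita ∩ Hamid ∩ Alice ∩ Wiremu ∩ Gita: 08:15-11:20.
So the common availability across everyone is 08:15-11:20.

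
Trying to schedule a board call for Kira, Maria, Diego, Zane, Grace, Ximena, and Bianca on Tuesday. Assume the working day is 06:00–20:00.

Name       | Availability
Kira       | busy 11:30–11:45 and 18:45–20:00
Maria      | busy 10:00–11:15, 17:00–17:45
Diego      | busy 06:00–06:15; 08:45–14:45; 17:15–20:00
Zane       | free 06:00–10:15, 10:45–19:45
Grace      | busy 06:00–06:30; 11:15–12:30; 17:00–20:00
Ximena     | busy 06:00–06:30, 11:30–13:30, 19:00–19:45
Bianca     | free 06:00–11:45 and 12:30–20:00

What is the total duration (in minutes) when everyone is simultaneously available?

270

Kira free: 06:00-11:30, 11:45-18:45 (invert busy blocks within the working day).
Maria free: 06:00-10:00, 11:15-17:00, 17:45-20:00 (invert busy blocks within the working day).
Diego free: 06:15-08:45, 14:45-17:15 (invert busy blocks within the working day).
Zane free: 06:00-10:15, 10:45-19:45.
Grace free: 06:30-11:15, 12:30-17:00 (invert busy blocks within the working day).
Ximena free: 06:30-11:30, 13:30-19:00, 19:45-20:00 (invert busy blocks within the working day).
Bianca free: 06:00-11:45, 12:30-20:00.
Kira ∩ Maria: 06:00-10:00, 11:15-11:30, 11:45-17:00, 17:45-18:45.
Kira ∩ Maria ∩ Diego: 06:15-08:45, 14:45-17:00.
Kira ∩ Maria ∩ Diego ∩ Zane: 06:15-08:45, 14:45-17:00.
Kira ∩ Maria ∩ Diego ∩ Zane ∩ Grace: 06:30-08:45, 14:45-17:00.
Kira ∩ Maria ∩ Diego ∩ Zane ∩ Grace ∩ Ximena: 06:30-08:45, 14:45-17:00.
Kira ∩ Maria ∩ Diego ∩ Zane ∩ Grace ∩ Ximena ∩ Bianca: 06:30-08:45, 14:45-17:00.
So the common availability across everyone is 06:30-08:45, 14:45-17:00.
Summing the common windows: 135 + 135 = 270 minutes.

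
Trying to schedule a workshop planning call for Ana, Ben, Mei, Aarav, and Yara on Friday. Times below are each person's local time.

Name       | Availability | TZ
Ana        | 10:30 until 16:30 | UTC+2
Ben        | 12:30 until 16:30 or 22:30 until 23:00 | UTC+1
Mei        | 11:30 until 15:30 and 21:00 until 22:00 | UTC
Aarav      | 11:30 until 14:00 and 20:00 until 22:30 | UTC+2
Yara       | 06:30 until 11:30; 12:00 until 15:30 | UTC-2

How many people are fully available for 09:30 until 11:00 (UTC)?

3

Ana in UTC: 08:30-14:30 (subtract 2h to convert from UTC+2).
Ben in UTC: 11:30-15:30, 21:30-22:00 (subtract 1h to convert from UTC+1).
Mei in UTC: 11:30-15:30, 21:00-22:00.
Aarav in UTC: 09:30-12:00, 18:00-20:30 (subtract 2h to convert from UTC+2).
Yara in UTC: 08:30-13:30, 14:00-17:30 (add 2h to convert from UTC-2).
Ana, Aarav, and Yara can make the full 09:30-11:00 slot — that's 3.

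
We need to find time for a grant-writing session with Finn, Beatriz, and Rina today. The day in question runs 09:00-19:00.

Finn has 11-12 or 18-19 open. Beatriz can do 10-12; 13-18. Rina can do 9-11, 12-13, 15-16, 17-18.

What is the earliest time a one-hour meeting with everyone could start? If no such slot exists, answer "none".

Finn ∩ Beatriz: 11:00-12:00.
Finn ∩ Beatriz ∩ Rina: ∅.
There is no time when everyone is free.
No common window is at least 60 minutes long.

none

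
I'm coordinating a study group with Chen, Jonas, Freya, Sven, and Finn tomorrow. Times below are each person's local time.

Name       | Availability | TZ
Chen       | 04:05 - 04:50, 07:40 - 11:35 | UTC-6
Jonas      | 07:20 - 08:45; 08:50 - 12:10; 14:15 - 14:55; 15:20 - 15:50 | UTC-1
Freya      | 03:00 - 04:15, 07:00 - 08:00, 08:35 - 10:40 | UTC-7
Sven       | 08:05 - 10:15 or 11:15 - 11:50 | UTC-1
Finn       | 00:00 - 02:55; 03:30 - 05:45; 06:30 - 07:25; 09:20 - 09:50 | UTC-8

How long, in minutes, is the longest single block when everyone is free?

45

Chen in UTC: 10:05-10:50, 13:40-17:35 (add 6h to convert from UTC-6).
Jonas in UTC: 08:20-09:45, 09:50-13:10, 15:15-15:55, 16:20-16:50 (add 1h to convert from UTC-1).
Freya in UTC: 10:00-11:15, 14:00-15:00, 15:35-17:40 (add 7h to convert from UTC-7).
Sven in UTC: 09:05-11:15, 12:15-12:50 (add 1h to convert from UTC-1).
Finn in UTC: 08:00-10:55, 11:30-13:45, 14:30-15:25, 17:20-17:50 (add 8h to convert from UTC-8).
Chen ∩ Jonas: 10:05-10:50, 15:15-15:55, 16:20-16:50.
Chen ∩ Jonas ∩ Freya: 10:05-10:50, 15:35-15:55, 16:20-16:50.
Chen ∩ Jonas ∩ Freya ∩ Sven: 10:05-10:50.
Chen ∩ Jonas ∩ Freya ∩ Sven ∩ Finn: 10:05-10:50.
So the common availability across everyone is 10:05-10:50.
The longest is 10:05-10:50 at 45 minutes.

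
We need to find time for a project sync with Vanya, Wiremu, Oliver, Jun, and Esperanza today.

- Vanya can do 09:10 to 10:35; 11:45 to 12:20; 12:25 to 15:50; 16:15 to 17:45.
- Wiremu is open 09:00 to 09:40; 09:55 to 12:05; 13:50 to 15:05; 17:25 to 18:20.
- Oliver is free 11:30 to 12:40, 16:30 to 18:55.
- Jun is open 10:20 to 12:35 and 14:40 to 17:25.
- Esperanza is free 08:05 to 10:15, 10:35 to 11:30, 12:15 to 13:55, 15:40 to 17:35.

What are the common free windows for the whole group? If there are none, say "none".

none

Vanya ∩ Wiremu: 09:10-09:40, 09:55-10:35, 11:45-12:05, 13:50-15:05, 17:25-17:45.
Vanya ∩ Wiremu ∩ Oliver: 11:45-12:05, 17:25-17:45.
Vanya ∩ Wiremu ∩ Oliver ∩ Jun: 11:45-12:05.
Vanya ∩ Wiremu ∩ Oliver ∩ Jun ∩ Esperanza: ∅.
There is no time when everyone is free.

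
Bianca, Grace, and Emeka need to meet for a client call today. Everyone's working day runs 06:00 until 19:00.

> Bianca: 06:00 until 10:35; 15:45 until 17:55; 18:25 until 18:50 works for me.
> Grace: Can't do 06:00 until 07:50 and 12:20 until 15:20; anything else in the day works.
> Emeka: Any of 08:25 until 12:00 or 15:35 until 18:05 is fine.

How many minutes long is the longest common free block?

130

Bianca free: 06:00-10:35, 15:45-17:55, 18:25-18:50.
Grace free: 07:50-12:20, 15:20-19:00 (invert busy blocks within the working day).
Emeka free: 08:25-12:00, 15:35-18:05.
Bianca ∩ Grace: 07:50-10:35, 15:45-17:55, 18:25-18:50.
Bianca ∩ Grace ∩ Emeka: 08:25-10:35, 15:45-17:55.
The longest is 08:25-10:35 at 130 minutes.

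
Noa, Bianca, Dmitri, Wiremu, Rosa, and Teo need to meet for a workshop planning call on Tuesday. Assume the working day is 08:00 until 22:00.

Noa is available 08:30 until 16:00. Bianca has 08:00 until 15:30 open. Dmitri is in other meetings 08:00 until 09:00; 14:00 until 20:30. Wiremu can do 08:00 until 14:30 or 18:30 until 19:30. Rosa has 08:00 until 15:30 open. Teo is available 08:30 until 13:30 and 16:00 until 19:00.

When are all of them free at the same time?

09:00-13:30

Noa free: 08:30-16:00.
Bianca free: 08:00-15:30.
Dmitri free: 09:00-14:00, 20:30-22:00 (invert busy blocks within the working day).
Wiremu free: 08:00-14:30, 18:30-19:30.
Rosa free: 08:00-15:30.
Teo free: 08:30-13:30, 16:00-19:00.
Noa ∩ Bianca: 08:30-15:30.
Noa ∩ Bianca ∩ Dmitri: 09:00-14:00.
Noa ∩ Bianca ∩ Dmitri ∩ Wiremu: 09:00-14:00.
Noa ∩ Bianca ∩ Dmitri ∩ Wiremu ∩ Rosa: 09:00-14:00.
Noa ∩ Bianca ∩ Dmitri ∩ Wiremu ∩ Rosa ∩ Teo: 09:00-13:30.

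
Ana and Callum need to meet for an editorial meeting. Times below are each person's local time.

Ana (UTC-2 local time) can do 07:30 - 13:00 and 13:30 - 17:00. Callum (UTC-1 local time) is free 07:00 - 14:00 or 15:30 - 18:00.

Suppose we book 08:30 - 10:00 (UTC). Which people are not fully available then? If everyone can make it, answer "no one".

Ana in UTC: 09:30-15:00, 15:30-19:00 (add 2h to convert from UTC-2).
Callum in UTC: 08:00-15:00, 16:30-19:00 (add 1h to convert from UTC-1).
Ana: not fully free for 08:30-10:00. Callum: free for 08:30-10:00.

Ana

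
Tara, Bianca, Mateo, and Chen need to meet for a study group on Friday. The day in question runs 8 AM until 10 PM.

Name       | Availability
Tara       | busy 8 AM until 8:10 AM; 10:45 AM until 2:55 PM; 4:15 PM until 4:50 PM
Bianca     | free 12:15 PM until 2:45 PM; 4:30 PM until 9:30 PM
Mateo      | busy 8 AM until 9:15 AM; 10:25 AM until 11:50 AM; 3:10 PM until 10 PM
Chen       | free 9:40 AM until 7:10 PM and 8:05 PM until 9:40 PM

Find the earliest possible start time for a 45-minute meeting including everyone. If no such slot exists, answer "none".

none

Tara free: 08:10-10:45, 14:55-16:15, 16:50-22:00 (invert busy blocks within the working day).
Bianca free: 12:15-14:45, 16:30-21:30.
Mateo free: 09:15-10:25, 11:50-15:10 (invert busy blocks within the working day).
Chen free: 09:40-19:10, 20:05-21:40.
Tara ∩ Bianca: 16:50-21:30.
Tara ∩ Bianca ∩ Mateo: ∅.
Tara ∩ Bianca ∩ Mateo ∩ Chen: ∅.
There is no time when everyone is free.
No common window is at least 45 minutes long.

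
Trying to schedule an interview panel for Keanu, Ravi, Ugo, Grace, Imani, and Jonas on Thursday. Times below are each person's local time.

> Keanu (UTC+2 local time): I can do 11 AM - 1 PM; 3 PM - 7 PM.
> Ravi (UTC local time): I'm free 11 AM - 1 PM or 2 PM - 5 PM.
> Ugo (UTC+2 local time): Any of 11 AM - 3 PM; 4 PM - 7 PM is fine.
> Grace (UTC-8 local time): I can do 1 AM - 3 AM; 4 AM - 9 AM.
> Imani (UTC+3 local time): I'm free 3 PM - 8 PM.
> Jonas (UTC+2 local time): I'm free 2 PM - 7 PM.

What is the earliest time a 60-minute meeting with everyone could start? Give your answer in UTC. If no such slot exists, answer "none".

14:00

Keanu in UTC: 09:00-11:00, 13:00-17:00 (subtract 2h to convert from UTC+2).
Ravi in UTC: 11:00-13:00, 14:00-17:00.
Ugo in UTC: 09:00-13:00, 14:00-17:00 (subtract 2h to convert from UTC+2).
Grace in UTC: 09:00-11:00, 12:00-17:00 (add 8h to convert from UTC-8).
Imani in UTC: 12:00-17:00 (subtract 3h to convert from UTC+3).
Jonas in UTC: 12:00-17:00 (subtract 2h to convert from UTC+2).
Keanu ∩ Ravi: 14:00-17:00.
Keanu ∩ Ravi ∩ Ugo: 14:00-17:00.
Keanu ∩ Ravi ∩ Ugo ∩ Grace: 14:00-17:00.
Keanu ∩ Ravi ∩ Ugo ∩ Grace ∩ Imani: 14:00-17:00.
Keanu ∩ Ravi ∩ Ugo ∩ Grace ∩ Imani ∩ Jonas: 14:00-17:00.
Those are the intersection windows.
The first common window of at least 60 minutes is 14:00-17:00, so the earliest start is 14:00.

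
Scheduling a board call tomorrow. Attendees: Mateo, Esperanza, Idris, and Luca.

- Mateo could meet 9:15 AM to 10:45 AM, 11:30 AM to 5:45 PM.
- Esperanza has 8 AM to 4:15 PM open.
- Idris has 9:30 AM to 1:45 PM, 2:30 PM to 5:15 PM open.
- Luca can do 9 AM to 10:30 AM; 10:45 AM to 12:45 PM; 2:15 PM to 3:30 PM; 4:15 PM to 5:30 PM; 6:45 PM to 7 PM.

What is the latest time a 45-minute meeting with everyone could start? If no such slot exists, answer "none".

14:45

Mateo ∩ Esperanza: 09:15-10:45, 11:30-16:15.
Mateo ∩ Esperanza ∩ Idris: 09:30-10:45, 11:30-13:45, 14:30-16:15.
Mateo ∩ Esperanza ∩ Idris ∩ Luca: 09:30-10:30, 11:30-12:45, 14:30-15:30.
So the common availability across everyone is 09:30-10:30, 11:30-12:45, 14:30-15:30.
The last common window of at least 45 minutes is 14:30-15:30; a 45-minute meeting can start as late as 14:45 and still end by 15:30.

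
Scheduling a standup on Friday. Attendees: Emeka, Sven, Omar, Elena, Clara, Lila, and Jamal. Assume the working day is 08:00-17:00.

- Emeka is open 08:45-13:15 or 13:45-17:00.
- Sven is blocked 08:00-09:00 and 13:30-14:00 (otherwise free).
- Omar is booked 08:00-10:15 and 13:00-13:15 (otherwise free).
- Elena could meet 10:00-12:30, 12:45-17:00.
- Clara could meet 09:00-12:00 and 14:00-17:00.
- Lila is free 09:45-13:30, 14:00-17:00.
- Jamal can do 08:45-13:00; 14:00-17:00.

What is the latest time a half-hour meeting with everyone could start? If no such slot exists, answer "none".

Emeka free: 08:45-13:15, 13:45-17:00.
Sven free: 09:00-13:30, 14:00-17:00 (invert busy blocks within the working day).
Omar free: 10:15-13:00, 13:15-17:00 (invert busy blocks within the working day).
Elena free: 10:00-12:30, 12:45-17:00.
Clara free: 09:00-12:00, 14:00-17:00.
Lila free: 09:45-13:30, 14:00-17:00.
Jamal free: 08:45-13:00, 14:00-17:00.
Emeka ∩ Sven: 09:00-13:15, 14:00-17:00.
Emeka ∩ Sven ∩ Omar: 10:15-13:00, 14:00-17:00.
Emeka ∩ Sven ∩ Omar ∩ Elena: 10:15-12:30, 12:45-13:00, 14:00-17:00.
Emeka ∩ Sven ∩ Omar ∩ Elena ∩ Clara: 10:15-12:00, 14:00-17:00.
Emeka ∩ Sven ∩ Omar ∩ Elena ∩ Clara ∩ Lila: 10:15-12:00, 14:00-17:00.
Emeka ∩ Sven ∩ Omar ∩ Elena ∩ Clara ∩ Lila ∩ Jamal: 10:15-12:00, 14:00-17:00.
Those are the intersection windows.
The last common window of at least 30 minutes is 14:00-17:00; a 30-minute meeting can start as late as 16:30 and still end by 17:00.

16:30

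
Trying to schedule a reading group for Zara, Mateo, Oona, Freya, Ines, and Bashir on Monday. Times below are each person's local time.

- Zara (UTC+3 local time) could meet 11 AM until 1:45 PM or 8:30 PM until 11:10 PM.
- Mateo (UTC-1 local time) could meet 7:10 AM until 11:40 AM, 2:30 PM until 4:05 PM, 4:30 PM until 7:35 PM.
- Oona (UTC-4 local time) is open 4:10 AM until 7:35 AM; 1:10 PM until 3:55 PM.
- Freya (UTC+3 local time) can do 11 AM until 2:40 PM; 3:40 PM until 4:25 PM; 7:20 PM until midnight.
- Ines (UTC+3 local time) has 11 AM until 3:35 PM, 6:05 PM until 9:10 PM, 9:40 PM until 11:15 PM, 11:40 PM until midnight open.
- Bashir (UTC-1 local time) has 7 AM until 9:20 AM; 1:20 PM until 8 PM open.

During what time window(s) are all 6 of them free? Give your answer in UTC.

08:10-10:20, 17:30-18:10, 18:40-19:55

Zara in UTC: 08:00-10:45, 17:30-20:10 (subtract 3h to convert from UTC+3).
Mateo in UTC: 08:10-12:40, 15:30-17:05, 17:30-20:35 (add 1h to convert from UTC-1).
Oona in UTC: 08:10-11:35, 17:10-19:55 (add 4h to convert from UTC-4).
Freya in UTC: 08:00-11:40, 12:40-13:25, 16:20-21:00 (subtract 3h to convert from UTC+3).
Ines in UTC: 08:00-12:35, 15:05-18:10, 18:40-20:15, 20:40-21:00 (subtract 3h to convert from UTC+3).
Bashir in UTC: 08:00-10:20, 14:20-21:00 (add 1h to convert from UTC-1).
Zara ∩ Mateo: 08:10-10:45, 17:30-20:10.
Zara ∩ Mateo ∩ Oona: 08:10-10:45, 17:30-19:55.
Zara ∩ Mateo ∩ Oona ∩ Freya: 08:10-10:45, 17:30-19:55.
Zara ∩ Mateo ∩ Oona ∩ Freya ∩ Ines: 08:10-10:45, 17:30-18:10, 18:40-19:55.
Zara ∩ Mateo ∩ Oona ∩ Freya ∩ Ines ∩ Bashir: 08:10-10:20, 17:30-18:10, 18:40-19:55.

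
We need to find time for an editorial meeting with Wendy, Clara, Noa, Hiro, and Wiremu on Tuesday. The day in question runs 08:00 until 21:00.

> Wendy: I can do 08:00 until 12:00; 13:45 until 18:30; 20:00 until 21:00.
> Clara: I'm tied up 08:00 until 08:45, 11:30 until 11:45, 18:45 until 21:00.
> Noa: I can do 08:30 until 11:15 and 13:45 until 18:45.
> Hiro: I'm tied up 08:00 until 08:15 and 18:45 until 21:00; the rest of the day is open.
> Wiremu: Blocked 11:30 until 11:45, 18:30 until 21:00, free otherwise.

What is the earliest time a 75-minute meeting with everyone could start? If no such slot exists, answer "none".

Wendy free: 08:00-12:00, 13:45-18:30, 20:00-21:00.
Clara free: 08:45-11:30, 11:45-18:45 (invert busy blocks within the working day).
Noa free: 08:30-11:15, 13:45-18:45.
Hiro free: 08:15-18:45 (invert busy blocks within the working day).
Wiremu free: 08:00-11:30, 11:45-18:30 (invert busy blocks within the working day).
Wendy ∩ Clara: 08:45-11:30, 11:45-12:00, 13:45-18:30.
Wendy ∩ Clara ∩ Noa: 08:45-11:15, 13:45-18:30.
Wendy ∩ Clara ∩ Noa ∩ Hiro: 08:45-11:15, 13:45-18:30.
Wendy ∩ Clara ∩ Noa ∩ Hiro ∩ Wiremu: 08:45-11:15, 13:45-18:30.
The first common window of at least 75 minutes is 08:45-11:15, so the earliest start is 08:45.

08:45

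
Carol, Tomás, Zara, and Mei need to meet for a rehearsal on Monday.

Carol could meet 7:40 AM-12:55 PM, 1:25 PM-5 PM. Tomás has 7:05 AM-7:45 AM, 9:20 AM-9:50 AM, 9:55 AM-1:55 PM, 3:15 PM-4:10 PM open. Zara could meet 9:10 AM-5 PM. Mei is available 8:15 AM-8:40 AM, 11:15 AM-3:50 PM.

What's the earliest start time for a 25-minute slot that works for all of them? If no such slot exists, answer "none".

Carol ∩ Tomás: 07:40-07:45, 09:20-09:50, 09:55-12:55, 13:25-13:55, 15:15-16:10.
Carol ∩ Tomás ∩ Zara: 09:20-09:50, 09:55-12:55, 13:25-13:55, 15:15-16:10.
Carol ∩ Tomás ∩ Zara ∩ Mei: 11:15-12:55, 13:25-13:55, 15:15-15:50.
So the common availability across everyone is 11:15-12:55, 13:25-13:55, 15:15-15:50.
The first common window of at least 25 minutes is 11:15-12:55, so the earliest start is 11:15.

11:15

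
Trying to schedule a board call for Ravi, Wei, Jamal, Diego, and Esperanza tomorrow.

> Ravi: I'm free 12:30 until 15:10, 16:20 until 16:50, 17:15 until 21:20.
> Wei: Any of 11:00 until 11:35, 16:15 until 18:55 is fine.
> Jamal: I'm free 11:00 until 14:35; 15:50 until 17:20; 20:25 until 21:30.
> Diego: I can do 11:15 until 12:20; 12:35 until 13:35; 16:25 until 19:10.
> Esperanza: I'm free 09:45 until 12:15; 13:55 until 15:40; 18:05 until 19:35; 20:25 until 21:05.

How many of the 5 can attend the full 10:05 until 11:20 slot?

Esperanza can make the full 10:05-11:20 slot — that's 1.

1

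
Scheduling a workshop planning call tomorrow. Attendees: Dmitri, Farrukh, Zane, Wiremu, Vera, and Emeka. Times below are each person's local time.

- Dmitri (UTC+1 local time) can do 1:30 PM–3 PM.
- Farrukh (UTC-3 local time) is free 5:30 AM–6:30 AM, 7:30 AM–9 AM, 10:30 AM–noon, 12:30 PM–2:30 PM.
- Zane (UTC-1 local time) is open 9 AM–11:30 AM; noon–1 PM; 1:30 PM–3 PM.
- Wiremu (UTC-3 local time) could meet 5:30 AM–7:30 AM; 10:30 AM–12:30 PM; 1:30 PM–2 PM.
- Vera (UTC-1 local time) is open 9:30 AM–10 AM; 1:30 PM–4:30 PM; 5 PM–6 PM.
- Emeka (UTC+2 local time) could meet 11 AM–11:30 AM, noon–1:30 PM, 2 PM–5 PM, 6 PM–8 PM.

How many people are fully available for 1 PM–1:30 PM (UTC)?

Dmitri in UTC: 12:30-14:00 (subtract 1h to convert from UTC+1).
Farrukh in UTC: 08:30-09:30, 10:30-12:00, 13:30-15:00, 15:30-17:30 (add 3h to convert from UTC-3).
Zane in UTC: 10:00-12:30, 13:00-14:00, 14:30-16:00 (add 1h to convert from UTC-1).
Wiremu in UTC: 08:30-10:30, 13:30-15:30, 16:30-17:00 (add 3h to convert from UTC-3).
Vera in UTC: 10:30-11:00, 14:30-17:30, 18:00-19:00 (add 1h to convert from UTC-1).
Emeka in UTC: 09:00-09:30, 10:00-11:30, 12:00-15:00, 16:00-18:00 (subtract 2h to convert from UTC+2).
Dmitri, Zane, and Emeka can make the full 13:00-13:30 slot — that's 3.

3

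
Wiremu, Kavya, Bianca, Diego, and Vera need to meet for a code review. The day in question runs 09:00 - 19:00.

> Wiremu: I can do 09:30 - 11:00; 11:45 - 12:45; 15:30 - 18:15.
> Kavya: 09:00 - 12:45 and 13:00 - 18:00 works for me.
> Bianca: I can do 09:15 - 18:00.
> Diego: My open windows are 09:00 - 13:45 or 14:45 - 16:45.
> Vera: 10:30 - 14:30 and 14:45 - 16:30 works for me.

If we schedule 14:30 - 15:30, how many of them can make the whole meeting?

2

Kavya and Bianca can make the full 14:30-15:30 slot — that's 2.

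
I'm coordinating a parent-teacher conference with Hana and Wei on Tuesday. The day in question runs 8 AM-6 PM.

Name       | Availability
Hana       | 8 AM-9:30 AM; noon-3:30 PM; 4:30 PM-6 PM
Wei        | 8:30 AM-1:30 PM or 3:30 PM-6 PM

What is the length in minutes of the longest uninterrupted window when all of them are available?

Hana ∩ Wei: 08:30-09:30, 12:00-13:30, 16:30-18:00.
So the common availability across everyone is 08:30-09:30, 12:00-13:30, 16:30-18:00.
The longest is 12:00-13:30 at 90 minutes.

90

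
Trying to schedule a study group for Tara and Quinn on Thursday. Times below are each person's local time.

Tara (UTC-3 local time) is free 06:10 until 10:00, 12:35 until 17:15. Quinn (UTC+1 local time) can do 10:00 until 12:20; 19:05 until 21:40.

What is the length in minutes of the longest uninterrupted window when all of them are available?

Tara in UTC: 09:10-13:00, 15:35-20:15 (add 3h to convert from UTC-3).
Quinn in UTC: 09:00-11:20, 18:05-20:40 (subtract 1h to convert from UTC+1).
Tara ∩ Quinn: 09:10-11:20, 18:05-20:15.
So the common availability across everyone is 09:10-11:20, 18:05-20:15.
The longest is 09:10-11:20 at 130 minutes.

130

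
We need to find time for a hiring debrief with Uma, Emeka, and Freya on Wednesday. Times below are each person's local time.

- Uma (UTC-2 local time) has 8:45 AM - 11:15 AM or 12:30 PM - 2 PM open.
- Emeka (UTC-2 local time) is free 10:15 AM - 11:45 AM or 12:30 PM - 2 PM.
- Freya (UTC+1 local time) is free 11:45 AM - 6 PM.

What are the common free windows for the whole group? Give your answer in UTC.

Uma in UTC: 10:45-13:15, 14:30-16:00 (add 2h to convert from UTC-2).
Emeka in UTC: 12:15-13:45, 14:30-16:00 (add 2h to convert from UTC-2).
Freya in UTC: 10:45-17:00 (subtract 1h to convert from UTC+1).
Uma ∩ Emeka: 12:15-13:15, 14:30-16:00.
Uma ∩ Emeka ∩ Freya: 12:15-13:15, 14:30-16:00.

12:15-13:15, 14:30-16:00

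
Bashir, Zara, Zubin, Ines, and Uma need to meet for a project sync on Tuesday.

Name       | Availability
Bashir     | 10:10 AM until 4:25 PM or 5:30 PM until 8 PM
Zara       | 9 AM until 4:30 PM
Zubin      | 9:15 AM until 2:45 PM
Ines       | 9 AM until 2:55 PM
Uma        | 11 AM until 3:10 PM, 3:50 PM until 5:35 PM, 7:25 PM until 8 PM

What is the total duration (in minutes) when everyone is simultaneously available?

Bashir ∩ Zara: 10:10-16:25.
Bashir ∩ Zara ∩ Zubin: 10:10-14:45.
Bashir ∩ Zara ∩ Zubin ∩ Ines: 10:10-14:45.
Bashir ∩ Zara ∩ Zubin ∩ Ines ∩ Uma: 11:00-14:45.
So the common availability across everyone is 11:00-14:45.
That's a single block of 225 minutes.

225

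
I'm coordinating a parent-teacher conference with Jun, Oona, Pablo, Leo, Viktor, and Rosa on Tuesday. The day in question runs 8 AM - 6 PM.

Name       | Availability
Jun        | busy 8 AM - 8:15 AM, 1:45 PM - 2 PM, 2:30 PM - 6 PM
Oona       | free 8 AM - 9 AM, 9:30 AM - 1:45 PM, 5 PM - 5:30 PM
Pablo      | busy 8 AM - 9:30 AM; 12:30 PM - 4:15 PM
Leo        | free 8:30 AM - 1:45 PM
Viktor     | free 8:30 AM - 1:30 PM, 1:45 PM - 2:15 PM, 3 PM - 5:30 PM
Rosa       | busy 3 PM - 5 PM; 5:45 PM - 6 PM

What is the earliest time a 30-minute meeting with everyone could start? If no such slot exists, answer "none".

Jun free: 08:15-13:45, 14:00-14:30 (invert busy blocks within the working day).
Oona free: 08:00-09:00, 09:30-13:45, 17:00-17:30.
Pablo free: 09:30-12:30, 16:15-18:00 (invert busy blocks within the working day).
Leo free: 08:30-13:45.
Viktor free: 08:30-13:30, 13:45-14:15, 15:00-17:30.
Rosa free: 08:00-15:00, 17:00-17:45 (invert busy blocks within the working day).
Jun ∩ Oona: 08:15-09:00, 09:30-13:45.
Jun ∩ Oona ∩ Pablo: 09:30-12:30.
Jun ∩ Oona ∩ Pablo ∩ Leo: 09:30-12:30.
Jun ∩ Oona ∩ Pablo ∩ Leo ∩ Viktor: 09:30-12:30.
Jun ∩ Oona ∩ Pablo ∩ Leo ∩ Viktor ∩ Rosa: 09:30-12:30.
Those are the intersection windows.
The first common window of at least 30 minutes is 09:30-12:30, so the earliest start is 09:30.

09:30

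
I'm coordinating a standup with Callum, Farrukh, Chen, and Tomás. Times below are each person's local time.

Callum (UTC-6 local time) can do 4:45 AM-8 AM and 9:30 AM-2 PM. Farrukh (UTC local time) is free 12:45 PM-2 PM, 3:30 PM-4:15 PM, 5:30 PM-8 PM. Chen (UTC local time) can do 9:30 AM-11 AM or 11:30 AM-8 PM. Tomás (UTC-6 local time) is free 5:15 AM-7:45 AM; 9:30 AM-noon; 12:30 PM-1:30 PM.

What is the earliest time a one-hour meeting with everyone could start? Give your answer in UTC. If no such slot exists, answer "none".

12:45

Callum in UTC: 10:45-14:00, 15:30-20:00 (add 6h to convert from UTC-6).
Farrukh in UTC: 12:45-14:00, 15:30-16:15, 17:30-20:00.
Chen in UTC: 09:30-11:00, 11:30-20:00.
Tomás in UTC: 11:15-13:45, 15:30-18:00, 18:30-19:30 (add 6h to convert from UTC-6).
Callum ∩ Farrukh: 12:45-14:00, 15:30-16:15, 17:30-20:00.
Callum ∩ Farrukh ∩ Chen: 12:45-14:00, 15:30-16:15, 17:30-20:00.
Callum ∩ Farrukh ∩ Chen ∩ Tomás: 12:45-13:45, 15:30-16:15, 17:30-18:00, 18:30-19:30.
The first common window of at least 60 minutes is 12:45-13:45, so the earliest start is 12:45.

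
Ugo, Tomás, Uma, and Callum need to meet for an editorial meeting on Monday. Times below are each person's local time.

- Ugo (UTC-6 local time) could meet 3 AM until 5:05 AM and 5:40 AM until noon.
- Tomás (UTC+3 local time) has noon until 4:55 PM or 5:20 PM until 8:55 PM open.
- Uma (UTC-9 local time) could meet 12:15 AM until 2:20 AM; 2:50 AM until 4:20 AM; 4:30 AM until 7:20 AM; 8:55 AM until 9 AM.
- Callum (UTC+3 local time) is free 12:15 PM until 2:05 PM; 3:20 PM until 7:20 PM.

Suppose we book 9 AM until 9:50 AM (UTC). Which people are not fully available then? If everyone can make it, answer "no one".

Ugo in UTC: 09:00-11:05, 11:40-18:00 (add 6h to convert from UTC-6).
Tomás in UTC: 09:00-13:55, 14:20-17:55 (subtract 3h to convert from UTC+3).
Uma in UTC: 09:15-11:20, 11:50-13:20, 13:30-16:20, 17:55-18:00 (add 9h to convert from UTC-9).
Callum in UTC: 09:15-11:05, 12:20-16:20 (subtract 3h to convert from UTC+3).
Ugo: free for 09:00-09:50. Tomás: free for 09:00-09:50. Uma: not fully free for 09:00-09:50. Callum: not fully free for 09:00-09:50.

Callum, Uma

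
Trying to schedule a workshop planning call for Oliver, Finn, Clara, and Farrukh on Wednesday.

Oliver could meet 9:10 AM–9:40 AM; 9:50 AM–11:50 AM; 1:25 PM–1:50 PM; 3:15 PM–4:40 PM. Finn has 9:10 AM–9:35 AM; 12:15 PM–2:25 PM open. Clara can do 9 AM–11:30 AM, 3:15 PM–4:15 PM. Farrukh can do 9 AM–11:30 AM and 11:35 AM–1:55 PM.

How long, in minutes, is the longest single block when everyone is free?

25

Oliver ∩ Finn: 09:10-09:35, 13:25-13:50.
Oliver ∩ Finn ∩ Clara: 09:10-09:35.
Oliver ∩ Finn ∩ Clara ∩ Farrukh: 09:10-09:35.
The longest is 09:10-09:35 at 25 minutes.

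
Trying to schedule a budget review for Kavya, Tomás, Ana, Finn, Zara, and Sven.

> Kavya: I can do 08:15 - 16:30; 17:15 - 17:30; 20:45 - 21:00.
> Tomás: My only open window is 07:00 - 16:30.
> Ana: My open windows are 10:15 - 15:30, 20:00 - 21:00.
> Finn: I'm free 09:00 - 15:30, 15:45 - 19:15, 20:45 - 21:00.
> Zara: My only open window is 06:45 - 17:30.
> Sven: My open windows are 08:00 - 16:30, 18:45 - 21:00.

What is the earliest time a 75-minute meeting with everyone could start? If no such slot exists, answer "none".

10:15

Kavya ∩ Tomás: 08:15-16:30.
Kavya ∩ Tomás ∩ Ana: 10:15-15:30.
Kavya ∩ Tomás ∩ Ana ∩ Finn: 10:15-15:30.
Kavya ∩ Tomás ∩ Ana ∩ Finn ∩ Zara: 10:15-15:30.
Kavya ∩ Tomás ∩ Ana ∩ Finn ∩ Zara ∩ Sven: 10:15-15:30.
So the common availability across everyone is 10:15-15:30.
The first common window of at least 75 minutes is 10:15-15:30, so the earliest start is 10:15.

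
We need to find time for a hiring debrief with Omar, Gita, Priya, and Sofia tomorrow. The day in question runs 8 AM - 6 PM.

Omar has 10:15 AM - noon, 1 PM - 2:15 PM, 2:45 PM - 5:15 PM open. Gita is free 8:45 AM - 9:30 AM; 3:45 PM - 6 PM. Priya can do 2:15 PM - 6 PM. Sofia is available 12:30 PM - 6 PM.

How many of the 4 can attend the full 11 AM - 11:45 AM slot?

1

Omar can make the full 11:00-11:45 slot — that's 1.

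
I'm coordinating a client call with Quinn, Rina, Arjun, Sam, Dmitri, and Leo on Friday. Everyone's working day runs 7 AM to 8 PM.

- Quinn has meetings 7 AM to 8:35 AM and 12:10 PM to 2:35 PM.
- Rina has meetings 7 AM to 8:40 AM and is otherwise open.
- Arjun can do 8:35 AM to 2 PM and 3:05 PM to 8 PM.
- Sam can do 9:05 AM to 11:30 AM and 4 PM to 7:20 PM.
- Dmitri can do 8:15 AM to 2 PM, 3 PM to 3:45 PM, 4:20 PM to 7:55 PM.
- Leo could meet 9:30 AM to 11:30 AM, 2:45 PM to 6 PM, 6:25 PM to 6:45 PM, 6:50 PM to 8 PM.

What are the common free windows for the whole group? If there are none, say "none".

Quinn free: 08:35-12:10, 14:35-20:00 (invert busy blocks within the working day).
Rina free: 08:40-20:00 (invert busy blocks within the working day).
Arjun free: 08:35-14:00, 15:05-20:00.
Sam free: 09:05-11:30, 16:00-19:20.
Dmitri free: 08:15-14:00, 15:00-15:45, 16:20-19:55.
Leo free: 09:30-11:30, 14:45-18:00, 18:25-18:45, 18:50-20:00.
Quinn ∩ Rina: 08:40-12:10, 14:35-20:00.
Quinn ∩ Rina ∩ Arjun: 08:40-12:10, 15:05-20:00.
Quinn ∩ Rina ∩ Arjun ∩ Sam: 09:05-11:30, 16:00-19:20.
Quinn ∩ Rina ∩ Arjun ∩ Sam ∩ Dmitri: 09:05-11:30, 16:20-19:20.
Quinn ∩ Rina ∩ Arjun ∩ Sam ∩ Dmitri ∩ Leo: 09:30-11:30, 16:20-18:00, 18:25-18:45, 18:50-19:20.

09:30-11:30, 16:20-18:00, 18:25-18:45, 18:50-19:20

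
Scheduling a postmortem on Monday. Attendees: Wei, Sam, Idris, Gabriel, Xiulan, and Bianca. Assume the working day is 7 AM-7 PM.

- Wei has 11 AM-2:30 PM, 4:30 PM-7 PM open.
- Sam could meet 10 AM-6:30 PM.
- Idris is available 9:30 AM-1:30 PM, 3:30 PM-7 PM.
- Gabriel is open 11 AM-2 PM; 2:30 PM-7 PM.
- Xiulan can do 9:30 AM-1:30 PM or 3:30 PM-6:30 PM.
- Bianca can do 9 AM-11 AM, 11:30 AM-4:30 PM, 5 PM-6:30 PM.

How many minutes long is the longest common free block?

120

Wei ∩ Sam: 11:00-14:30, 16:30-18:30.
Wei ∩ Sam ∩ Idris: 11:00-13:30, 16:30-18:30.
Wei ∩ Sam ∩ Idris ∩ Gabriel: 11:00-13:30, 16:30-18:30.
Wei ∩ Sam ∩ Idris ∩ Gabriel ∩ Xiulan: 11:00-13:30, 16:30-18:30.
Wei ∩ Sam ∩ Idris ∩ Gabriel ∩ Xiulan ∩ Bianca: 11:30-13:30, 17:00-18:30.
The longest is 11:30-13:30 at 120 minutes.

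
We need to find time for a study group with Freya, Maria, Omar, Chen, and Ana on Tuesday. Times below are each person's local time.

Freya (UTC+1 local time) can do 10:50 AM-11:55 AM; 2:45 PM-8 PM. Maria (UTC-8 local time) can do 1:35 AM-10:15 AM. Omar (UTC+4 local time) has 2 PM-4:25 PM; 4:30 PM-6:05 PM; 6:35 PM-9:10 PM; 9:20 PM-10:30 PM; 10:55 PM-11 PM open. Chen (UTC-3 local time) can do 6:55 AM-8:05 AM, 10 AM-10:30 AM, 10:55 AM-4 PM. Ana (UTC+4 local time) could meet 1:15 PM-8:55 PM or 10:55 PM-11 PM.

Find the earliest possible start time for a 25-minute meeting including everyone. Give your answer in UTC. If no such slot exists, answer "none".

10:00

Freya in UTC: 09:50-10:55, 13:45-19:00 (subtract 1h to convert from UTC+1).
Maria in UTC: 09:35-18:15 (add 8h to convert from UTC-8).
Omar in UTC: 10:00-12:25, 12:30-14:05, 14:35-17:10, 17:20-18:30, 18:55-19:00 (subtract 4h to convert from UTC+4).
Chen in UTC: 09:55-11:05, 13:00-13:30, 13:55-19:00 (add 3h to convert from UTC-3).
Ana in UTC: 09:15-16:55, 18:55-19:00 (subtract 4h to convert from UTC+4).
Freya ∩ Maria: 09:50-10:55, 13:45-18:15.
Freya ∩ Maria ∩ Omar: 10:00-10:55, 13:45-14:05, 14:35-17:10, 17:20-18:15.
Freya ∩ Maria ∩ Omar ∩ Chen: 10:00-10:55, 13:55-14:05, 14:35-17:10, 17:20-18:15.
Freya ∩ Maria ∩ Omar ∩ Chen ∩ Ana: 10:00-10:55, 13:55-14:05, 14:35-16:55.
So the common availability across everyone is 10:00-10:55, 13:55-14:05, 14:35-16:55.
The first common window of at least 25 minutes is 10:00-10:55, so the earliest start is 10:00.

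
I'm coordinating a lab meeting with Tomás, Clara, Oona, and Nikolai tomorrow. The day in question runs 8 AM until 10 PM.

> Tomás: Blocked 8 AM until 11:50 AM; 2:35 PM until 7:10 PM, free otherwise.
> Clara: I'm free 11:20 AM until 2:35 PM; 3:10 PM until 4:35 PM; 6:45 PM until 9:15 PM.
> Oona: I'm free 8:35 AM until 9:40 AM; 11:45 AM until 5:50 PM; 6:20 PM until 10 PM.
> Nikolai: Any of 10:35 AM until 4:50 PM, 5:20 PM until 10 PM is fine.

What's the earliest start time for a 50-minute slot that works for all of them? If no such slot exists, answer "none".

Tomás free: 11:50-14:35, 19:10-22:00 (invert busy blocks within the working day).
Clara free: 11:20-14:35, 15:10-16:35, 18:45-21:15.
Oona free: 08:35-09:40, 11:45-17:50, 18:20-22:00.
Nikolai free: 10:35-16:50, 17:20-22:00.
Tomás ∩ Clara: 11:50-14:35, 19:10-21:15.
Tomás ∩ Clara ∩ Oona: 11:50-14:35, 19:10-21:15.
Tomás ∩ Clara ∩ Oona ∩ Nikolai: 11:50-14:35, 19:10-21:15.
Those are the intersection windows.
The first common window of at least 50 minutes is 11:50-14:35, so the earliest start is 11:50.

11:50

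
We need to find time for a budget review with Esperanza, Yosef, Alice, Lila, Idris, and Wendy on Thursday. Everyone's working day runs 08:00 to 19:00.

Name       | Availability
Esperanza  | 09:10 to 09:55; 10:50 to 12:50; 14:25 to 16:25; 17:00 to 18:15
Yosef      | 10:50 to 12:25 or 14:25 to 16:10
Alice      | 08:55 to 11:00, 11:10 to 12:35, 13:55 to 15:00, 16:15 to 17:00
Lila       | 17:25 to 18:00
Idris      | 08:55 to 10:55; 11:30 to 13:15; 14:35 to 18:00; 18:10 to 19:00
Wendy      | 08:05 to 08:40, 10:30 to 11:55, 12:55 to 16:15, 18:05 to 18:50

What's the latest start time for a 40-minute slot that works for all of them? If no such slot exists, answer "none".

Esperanza ∩ Yosef: 10:50-12:25, 14:25-16:10.
Esperanza ∩ Yosef ∩ Alice: 10:50-11:00, 11:10-12:25, 14:25-15:00.
Esperanza ∩ Yosef ∩ Alice ∩ Lila: ∅.
Esperanza ∩ Yosef ∩ Alice ∩ Lila ∩ Idris: ∅.
Esperanza ∩ Yosef ∩ Alice ∩ Lila ∩ Idris ∩ Wendy: ∅.
There is no time when everyone is free.
No common window is at least 40 minutes long.

none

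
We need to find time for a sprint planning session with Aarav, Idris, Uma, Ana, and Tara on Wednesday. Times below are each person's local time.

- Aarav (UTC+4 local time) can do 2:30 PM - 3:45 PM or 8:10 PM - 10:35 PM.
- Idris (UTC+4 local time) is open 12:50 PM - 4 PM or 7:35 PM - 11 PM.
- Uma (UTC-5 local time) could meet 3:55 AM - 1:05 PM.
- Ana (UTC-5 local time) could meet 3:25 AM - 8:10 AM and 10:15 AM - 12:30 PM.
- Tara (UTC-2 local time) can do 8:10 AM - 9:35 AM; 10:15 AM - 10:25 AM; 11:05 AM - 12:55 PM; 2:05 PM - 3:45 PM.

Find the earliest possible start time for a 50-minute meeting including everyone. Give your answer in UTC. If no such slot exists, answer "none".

10:30

Aarav in UTC: 10:30-11:45, 16:10-18:35 (subtract 4h to convert from UTC+4).
Idris in UTC: 08:50-12:00, 15:35-19:00 (subtract 4h to convert from UTC+4).
Uma in UTC: 08:55-18:05 (add 5h to convert from UTC-5).
Ana in UTC: 08:25-13:10, 15:15-17:30 (add 5h to convert from UTC-5).
Tara in UTC: 10:10-11:35, 12:15-12:25, 13:05-14:55, 16:05-17:45 (add 2h to convert from UTC-2).
Aarav ∩ Idris: 10:30-11:45, 16:10-18:35.
Aarav ∩ Idris ∩ Uma: 10:30-11:45, 16:10-18:05.
Aarav ∩ Idris ∩ Uma ∩ Ana: 10:30-11:45, 16:10-17:30.
Aarav ∩ Idris ∩ Uma ∩ Ana ∩ Tara: 10:30-11:35, 16:10-17:30.
The first common window of at least 50 minutes is 10:30-11:35, so the earliest start is 10:30.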